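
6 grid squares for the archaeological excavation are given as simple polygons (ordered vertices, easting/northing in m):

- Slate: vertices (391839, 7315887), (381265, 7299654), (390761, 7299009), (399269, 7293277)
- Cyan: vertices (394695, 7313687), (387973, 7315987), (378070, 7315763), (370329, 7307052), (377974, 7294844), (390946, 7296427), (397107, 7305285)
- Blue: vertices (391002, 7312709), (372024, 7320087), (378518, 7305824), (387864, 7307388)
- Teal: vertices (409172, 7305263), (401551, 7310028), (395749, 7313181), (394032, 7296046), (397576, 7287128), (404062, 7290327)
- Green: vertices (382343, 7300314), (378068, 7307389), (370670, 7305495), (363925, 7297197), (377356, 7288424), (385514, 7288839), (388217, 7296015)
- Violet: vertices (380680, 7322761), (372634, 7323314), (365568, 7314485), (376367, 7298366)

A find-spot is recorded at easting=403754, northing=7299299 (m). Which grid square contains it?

Cast a ray rightward from (403754, 7299299). For each polygon, the edges (by vertex number in listed order) whose endpoints lie on opposite sides of northing = 7299299, where each meets that height, and whether that is right or left of the point:
Slate: 2–3 at easting≈386491.5 (left), 4–1 at easting≈397290.1 (left) → 0 crossings.
Cyan: 4–5 at easting≈375184.2 (left), 6–7 at easting≈392943.6 (left) → 0 crossings.
Blue: no edge straddles that height → 0 crossings.
Teal: 3–4 at easting≈394358.0 (left), 6–1 at easting≈407131.6 (right) → 1 crossing.
Green: 3–4 at easting≈365633.6 (left), 7–1 at easting≈383729.9 (left) → 0 crossings.
Violet: 3–4 at easting≈375741.9 (left), 4–1 at easting≈376532.0 (left) → 0 crossings.
Only Teal has an odd count, so the point is inside Teal.

Teal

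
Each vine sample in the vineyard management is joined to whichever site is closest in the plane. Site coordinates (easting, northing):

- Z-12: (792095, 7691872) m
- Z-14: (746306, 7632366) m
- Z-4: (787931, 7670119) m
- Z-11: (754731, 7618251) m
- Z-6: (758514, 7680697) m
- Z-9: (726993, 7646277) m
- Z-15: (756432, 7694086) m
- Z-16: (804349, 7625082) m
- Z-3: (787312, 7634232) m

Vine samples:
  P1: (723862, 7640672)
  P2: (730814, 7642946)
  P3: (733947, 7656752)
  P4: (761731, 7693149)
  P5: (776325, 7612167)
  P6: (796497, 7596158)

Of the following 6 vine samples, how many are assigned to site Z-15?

1

P1 → Z-9
P2 → Z-9
P3 → Z-9
P4 → Z-15
P5 → Z-11
P6 → Z-16
1 of the 6 goes to Z-15.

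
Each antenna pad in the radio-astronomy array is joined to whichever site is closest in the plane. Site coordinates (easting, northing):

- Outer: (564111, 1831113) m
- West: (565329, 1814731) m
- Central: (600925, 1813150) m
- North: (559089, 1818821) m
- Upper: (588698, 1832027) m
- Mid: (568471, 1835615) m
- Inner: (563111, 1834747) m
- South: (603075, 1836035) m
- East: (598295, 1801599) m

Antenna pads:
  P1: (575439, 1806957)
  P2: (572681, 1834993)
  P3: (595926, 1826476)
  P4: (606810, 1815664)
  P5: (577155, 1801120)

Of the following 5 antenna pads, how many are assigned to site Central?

1

P1 → West
P2 → Mid
P3 → Upper
P4 → Central
P5 → West
1 of the 5 goes to Central.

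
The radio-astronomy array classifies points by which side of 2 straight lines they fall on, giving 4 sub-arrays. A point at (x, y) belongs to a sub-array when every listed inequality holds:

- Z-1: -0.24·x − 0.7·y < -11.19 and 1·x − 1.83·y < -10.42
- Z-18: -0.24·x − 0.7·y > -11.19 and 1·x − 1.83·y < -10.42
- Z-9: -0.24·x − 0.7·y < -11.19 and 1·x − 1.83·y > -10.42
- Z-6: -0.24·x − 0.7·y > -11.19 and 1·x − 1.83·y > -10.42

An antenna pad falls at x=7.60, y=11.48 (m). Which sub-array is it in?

Z-18

-0.24·7.60 − 0.7·11.48 = -9.860, which is > -11.19
1·7.60 − 1.83·11.48 = -13.408, which is < -10.42
This sign pattern matches Z-18.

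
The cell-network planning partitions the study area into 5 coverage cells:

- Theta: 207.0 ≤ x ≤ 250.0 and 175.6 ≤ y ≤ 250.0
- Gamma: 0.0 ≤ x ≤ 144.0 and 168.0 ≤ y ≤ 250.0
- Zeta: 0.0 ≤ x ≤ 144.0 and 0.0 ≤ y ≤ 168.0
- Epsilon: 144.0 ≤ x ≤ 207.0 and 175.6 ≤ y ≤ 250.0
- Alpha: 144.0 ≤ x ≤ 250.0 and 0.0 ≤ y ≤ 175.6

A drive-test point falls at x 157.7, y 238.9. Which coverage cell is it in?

The point has x = 157.7 and y = 238.9.
Only Epsilon satisfies 144.0 ≤ x ≤ 207.0 and 175.6 ≤ y ≤ 250.0.

Epsilon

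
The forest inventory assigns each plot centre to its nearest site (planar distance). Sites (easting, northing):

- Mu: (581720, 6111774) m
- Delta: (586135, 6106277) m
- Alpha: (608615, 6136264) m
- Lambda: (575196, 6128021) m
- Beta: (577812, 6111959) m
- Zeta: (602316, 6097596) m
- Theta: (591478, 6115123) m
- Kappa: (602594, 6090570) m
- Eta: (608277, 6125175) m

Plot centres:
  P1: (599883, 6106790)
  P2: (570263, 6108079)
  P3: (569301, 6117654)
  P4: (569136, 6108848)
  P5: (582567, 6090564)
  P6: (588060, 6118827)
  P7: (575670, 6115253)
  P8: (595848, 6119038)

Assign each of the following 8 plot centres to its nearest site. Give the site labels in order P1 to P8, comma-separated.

Zeta, Beta, Beta, Beta, Delta, Theta, Beta, Theta

P1 → Zeta (d²=90449125.00)
P2 → Beta (d²=72041801.00)
P3 → Beta (d²=104870146.00)
P4 → Beta (d²=84951297.00)
P5 → Delta (d²=259628993.00)
P6 → Theta (d²=25402340.00)
P7 → Beta (d²=15438600.00)
P8 → Theta (d²=34424125.00)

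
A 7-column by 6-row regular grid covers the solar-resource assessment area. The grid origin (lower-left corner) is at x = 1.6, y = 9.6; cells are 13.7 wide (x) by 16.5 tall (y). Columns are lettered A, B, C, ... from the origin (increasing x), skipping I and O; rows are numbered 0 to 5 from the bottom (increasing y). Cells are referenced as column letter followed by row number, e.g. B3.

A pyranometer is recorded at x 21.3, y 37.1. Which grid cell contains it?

B1

Column index: ⌊(21.3 − 1.6) / 13.7⌋ = ⌊1.438⌋ = 1 → column B
Row offset from origin: ⌊(37.1 − 9.6) / 16.5⌋ = ⌊1.667⌋ = 1 → row 1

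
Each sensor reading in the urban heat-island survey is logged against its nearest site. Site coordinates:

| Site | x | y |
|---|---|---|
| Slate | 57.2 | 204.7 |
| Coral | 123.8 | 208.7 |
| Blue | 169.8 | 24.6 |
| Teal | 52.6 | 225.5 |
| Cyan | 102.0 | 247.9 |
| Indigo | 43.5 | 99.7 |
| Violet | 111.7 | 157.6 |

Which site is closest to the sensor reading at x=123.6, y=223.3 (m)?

Coral

Squared distances to each site:
Slate: 4754.920; Coral: 213.200; Blue: 41616.130; Teal: 5045.840; Cyan: 1071.720; Indigo: 21692.970; Violet: 4458.100.
Minimum at Coral.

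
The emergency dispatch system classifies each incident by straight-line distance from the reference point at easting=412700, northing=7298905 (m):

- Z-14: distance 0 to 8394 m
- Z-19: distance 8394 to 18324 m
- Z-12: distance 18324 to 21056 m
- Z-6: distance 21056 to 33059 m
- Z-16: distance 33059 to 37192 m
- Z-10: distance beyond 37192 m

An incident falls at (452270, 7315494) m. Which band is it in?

Z-10

Distance = √((452270−412700)² + (7315494−7298905)²) = √(1565784900.000 + 275194921.000) = 42906.641 m.
37192 ≤ 42906.641 < ∞ → Z-10.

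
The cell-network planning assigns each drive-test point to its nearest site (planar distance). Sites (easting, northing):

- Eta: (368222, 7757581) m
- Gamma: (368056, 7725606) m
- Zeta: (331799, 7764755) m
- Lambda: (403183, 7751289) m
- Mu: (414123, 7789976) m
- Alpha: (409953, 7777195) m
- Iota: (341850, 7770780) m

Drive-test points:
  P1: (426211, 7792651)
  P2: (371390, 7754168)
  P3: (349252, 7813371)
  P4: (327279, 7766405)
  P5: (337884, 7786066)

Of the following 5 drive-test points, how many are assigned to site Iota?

2

P1 → Mu
P2 → Eta
P3 → Iota
P4 → Zeta
P5 → Iota
2 of the 5 go to Iota.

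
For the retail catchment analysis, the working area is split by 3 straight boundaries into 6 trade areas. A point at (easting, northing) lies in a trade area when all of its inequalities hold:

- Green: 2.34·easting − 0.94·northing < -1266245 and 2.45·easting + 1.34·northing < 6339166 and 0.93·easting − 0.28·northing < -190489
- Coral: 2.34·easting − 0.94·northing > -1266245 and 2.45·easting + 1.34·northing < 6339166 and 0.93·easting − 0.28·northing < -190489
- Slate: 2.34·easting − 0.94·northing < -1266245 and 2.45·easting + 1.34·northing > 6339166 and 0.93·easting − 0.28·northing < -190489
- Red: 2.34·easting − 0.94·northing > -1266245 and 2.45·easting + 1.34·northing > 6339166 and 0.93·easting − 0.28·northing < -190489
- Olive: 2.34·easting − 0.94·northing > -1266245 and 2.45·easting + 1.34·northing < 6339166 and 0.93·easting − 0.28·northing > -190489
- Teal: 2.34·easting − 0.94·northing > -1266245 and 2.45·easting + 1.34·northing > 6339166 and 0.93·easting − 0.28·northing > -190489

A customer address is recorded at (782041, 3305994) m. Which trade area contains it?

2.34·782041 − 0.94·3305994 = -1277658.420, which is < -1266245
2.45·782041 + 1.34·3305994 = 6346032.410, which is > 6339166
0.93·782041 − 0.28·3305994 = -198380.190, which is < -190489
This sign pattern matches Slate.

Slate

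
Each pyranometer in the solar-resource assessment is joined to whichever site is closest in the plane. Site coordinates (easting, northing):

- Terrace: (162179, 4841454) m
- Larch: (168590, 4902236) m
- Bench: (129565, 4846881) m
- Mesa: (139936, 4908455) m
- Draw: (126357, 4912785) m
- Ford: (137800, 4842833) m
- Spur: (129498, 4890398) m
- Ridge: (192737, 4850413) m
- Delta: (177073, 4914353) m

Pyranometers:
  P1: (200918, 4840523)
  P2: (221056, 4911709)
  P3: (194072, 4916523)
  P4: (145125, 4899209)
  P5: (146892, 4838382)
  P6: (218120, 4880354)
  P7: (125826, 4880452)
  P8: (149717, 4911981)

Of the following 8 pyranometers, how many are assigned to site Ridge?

2

P1 → Ridge
P2 → Delta
P3 → Delta
P4 → Mesa
P5 → Ford
P6 → Ridge
P7 → Spur
P8 → Mesa
2 of the 8 go to Ridge.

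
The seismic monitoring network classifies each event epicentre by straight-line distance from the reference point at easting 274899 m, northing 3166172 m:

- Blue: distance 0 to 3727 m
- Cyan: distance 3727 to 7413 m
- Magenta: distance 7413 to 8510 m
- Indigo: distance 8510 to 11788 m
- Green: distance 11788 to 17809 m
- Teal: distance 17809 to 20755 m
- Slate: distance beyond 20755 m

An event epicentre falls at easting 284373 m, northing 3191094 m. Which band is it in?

Distance = √((284373−274899)² + (3191094−3166172)²) = √(89756676.000 + 621106084.000) = 26662.010 m.
20755 ≤ 26662.010 < ∞ → Slate.

Slate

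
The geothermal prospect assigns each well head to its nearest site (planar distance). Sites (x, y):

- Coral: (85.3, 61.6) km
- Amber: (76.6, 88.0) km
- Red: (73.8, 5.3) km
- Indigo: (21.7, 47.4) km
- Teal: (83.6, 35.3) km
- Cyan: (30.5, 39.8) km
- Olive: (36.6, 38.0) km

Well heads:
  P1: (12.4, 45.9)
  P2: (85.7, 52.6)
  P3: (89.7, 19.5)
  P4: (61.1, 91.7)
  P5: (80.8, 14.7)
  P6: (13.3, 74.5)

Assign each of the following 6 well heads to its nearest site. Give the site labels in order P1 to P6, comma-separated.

Indigo, Coral, Teal, Amber, Red, Indigo

P1 → Indigo (d²=88.74)
P2 → Coral (d²=81.16)
P3 → Teal (d²=286.85)
P4 → Amber (d²=253.94)
P5 → Red (d²=137.36)
P6 → Indigo (d²=804.97)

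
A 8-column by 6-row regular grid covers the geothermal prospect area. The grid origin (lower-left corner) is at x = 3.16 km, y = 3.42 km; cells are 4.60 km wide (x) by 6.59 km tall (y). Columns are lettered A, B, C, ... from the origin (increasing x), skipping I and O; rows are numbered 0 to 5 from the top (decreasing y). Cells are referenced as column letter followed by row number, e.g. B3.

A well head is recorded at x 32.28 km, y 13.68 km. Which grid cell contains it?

Column index: ⌊(32.28 − 3.16) / 4.60⌋ = ⌊6.330⌋ = 6 → column G
Row offset from origin: ⌊(13.68 − 3.42) / 6.59⌋ = ⌊1.557⌋ = 1 → row 4 (counted from top)

G4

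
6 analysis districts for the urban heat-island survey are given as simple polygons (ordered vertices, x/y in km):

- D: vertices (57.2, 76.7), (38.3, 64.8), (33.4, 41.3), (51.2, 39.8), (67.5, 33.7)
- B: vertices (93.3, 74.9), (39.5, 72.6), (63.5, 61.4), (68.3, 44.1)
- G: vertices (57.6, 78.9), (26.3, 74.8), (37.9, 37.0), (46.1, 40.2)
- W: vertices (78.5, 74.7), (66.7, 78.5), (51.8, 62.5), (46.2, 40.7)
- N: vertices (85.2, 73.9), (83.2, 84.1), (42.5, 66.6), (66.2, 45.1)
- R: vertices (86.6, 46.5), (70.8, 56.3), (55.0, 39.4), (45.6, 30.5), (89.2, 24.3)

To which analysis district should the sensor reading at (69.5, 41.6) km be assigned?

Cast a ray rightward from (69.5, 41.6). For each polygon, the edges (by vertex number in listed order) whose endpoints lie on opposite sides of y = 41.6, where each meets that height, and whether that is right or left of the point:
D: 2–3 at x≈33.46 (left), 5–1 at x≈65.61 (left) → 0 crossings.
B: no edge straddles that height → 0 crossings.
G: 2–3 at x≈36.49 (left), 4–1 at x≈46.52 (left) → 0 crossings.
W: 3–4 at x≈46.43 (left), 4–1 at x≈47.05 (left) → 0 crossings.
N: no edge straddles that height → 0 crossings.
R: 2–3 at x≈57.06 (left), 5–1 at x≈87.17 (right) → 1 crossing.
Only R has an odd count, so the point is inside R.

R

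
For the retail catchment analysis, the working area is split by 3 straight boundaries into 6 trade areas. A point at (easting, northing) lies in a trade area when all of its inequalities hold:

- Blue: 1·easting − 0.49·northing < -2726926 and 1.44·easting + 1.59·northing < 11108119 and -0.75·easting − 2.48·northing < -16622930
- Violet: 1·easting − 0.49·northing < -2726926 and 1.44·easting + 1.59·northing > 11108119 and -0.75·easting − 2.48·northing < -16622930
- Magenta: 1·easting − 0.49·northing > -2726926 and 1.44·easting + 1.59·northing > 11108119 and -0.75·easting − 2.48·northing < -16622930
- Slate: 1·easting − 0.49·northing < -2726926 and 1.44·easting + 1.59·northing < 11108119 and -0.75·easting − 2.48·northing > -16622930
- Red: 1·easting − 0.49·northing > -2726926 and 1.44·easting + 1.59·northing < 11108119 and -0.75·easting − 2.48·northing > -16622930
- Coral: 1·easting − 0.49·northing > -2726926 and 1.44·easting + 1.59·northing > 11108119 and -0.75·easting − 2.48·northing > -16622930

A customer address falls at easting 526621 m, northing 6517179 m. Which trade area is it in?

1·526621 − 0.49·6517179 = -2666796.710, which is > -2726926
1.44·526621 + 1.59·6517179 = 11120648.850, which is > 11108119
-0.75·526621 − 2.48·6517179 = -16557569.670, which is > -16622930
This sign pattern matches Coral.

Coral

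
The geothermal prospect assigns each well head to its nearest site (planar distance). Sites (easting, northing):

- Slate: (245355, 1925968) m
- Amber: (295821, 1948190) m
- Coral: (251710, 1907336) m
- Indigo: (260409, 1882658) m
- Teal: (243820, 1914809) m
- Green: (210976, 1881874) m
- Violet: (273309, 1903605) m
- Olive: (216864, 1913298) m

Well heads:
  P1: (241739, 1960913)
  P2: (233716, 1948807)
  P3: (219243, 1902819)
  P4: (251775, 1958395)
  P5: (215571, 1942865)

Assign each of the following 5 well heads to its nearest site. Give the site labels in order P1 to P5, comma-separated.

P1 → Slate (d²=1234228481.00)
P2 → Slate (d²=657086242.00)
P3 → Olive (d²=115469082.00)
P4 → Slate (d²=1092726729.00)
P5 → Olive (d²=875879338.00)

Slate, Slate, Olive, Slate, Olive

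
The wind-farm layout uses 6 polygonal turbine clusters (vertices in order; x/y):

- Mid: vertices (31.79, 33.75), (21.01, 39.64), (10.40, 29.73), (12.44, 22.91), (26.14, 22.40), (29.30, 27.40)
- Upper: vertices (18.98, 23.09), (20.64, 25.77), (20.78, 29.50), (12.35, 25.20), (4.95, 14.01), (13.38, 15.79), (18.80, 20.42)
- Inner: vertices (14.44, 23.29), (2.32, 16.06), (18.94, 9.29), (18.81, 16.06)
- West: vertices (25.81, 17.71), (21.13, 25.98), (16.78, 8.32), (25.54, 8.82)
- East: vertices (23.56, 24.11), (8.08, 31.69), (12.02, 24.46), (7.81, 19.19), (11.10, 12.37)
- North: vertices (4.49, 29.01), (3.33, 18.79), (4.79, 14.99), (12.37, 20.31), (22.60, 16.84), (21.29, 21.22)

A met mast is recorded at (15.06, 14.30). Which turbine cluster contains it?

Inner

Cast a ray rightward from (15.06, 14.30). For each polygon, the edges (by vertex number in listed order) whose endpoints lie on opposite sides of y = 14.30, where each meets that height, and whether that is right or left of the point:
Mid: no edge straddles that height → 0 crossings.
Upper: 4–5 at x≈5.142 (left), 5–6 at x≈6.323 (left) → 0 crossings.
Inner: 2–3 at x≈6.641 (left), 3–4 at x≈18.844 (right) → 1 crossing.
West: 2–3 at x≈18.253 (right), 4–1 at x≈25.706 (right) → 2 crossings.
East: 4–5 at x≈10.169 (left), 5–1 at x≈13.148 (left) → 0 crossings.
North: no edge straddles that height → 0 crossings.
Only Inner has an odd count, so the point is inside Inner.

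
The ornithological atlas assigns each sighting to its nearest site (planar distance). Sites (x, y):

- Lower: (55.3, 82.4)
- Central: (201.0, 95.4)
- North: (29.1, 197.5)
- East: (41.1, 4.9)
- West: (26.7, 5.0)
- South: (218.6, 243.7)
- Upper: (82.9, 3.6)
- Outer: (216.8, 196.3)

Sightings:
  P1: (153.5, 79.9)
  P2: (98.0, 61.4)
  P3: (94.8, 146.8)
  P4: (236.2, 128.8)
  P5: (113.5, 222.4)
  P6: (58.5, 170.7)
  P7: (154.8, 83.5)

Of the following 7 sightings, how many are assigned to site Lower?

P1 → Central
P2 → Lower
P3 → Lower
P4 → Central
P5 → North
P6 → North
P7 → Central
2 of the 7 go to Lower.

2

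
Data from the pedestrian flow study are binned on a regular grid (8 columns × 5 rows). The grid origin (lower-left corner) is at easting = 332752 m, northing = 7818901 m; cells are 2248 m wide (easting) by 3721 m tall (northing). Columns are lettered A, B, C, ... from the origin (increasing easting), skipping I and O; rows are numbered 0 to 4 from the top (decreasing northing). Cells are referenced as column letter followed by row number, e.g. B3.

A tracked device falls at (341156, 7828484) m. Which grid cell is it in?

D2

Column index: ⌊(341156 − 332752) / 2248⌋ = ⌊3.738⌋ = 3 → column D
Row offset from origin: ⌊(7828484 − 7818901) / 3721⌋ = ⌊2.575⌋ = 2 → row 2 (counted from top)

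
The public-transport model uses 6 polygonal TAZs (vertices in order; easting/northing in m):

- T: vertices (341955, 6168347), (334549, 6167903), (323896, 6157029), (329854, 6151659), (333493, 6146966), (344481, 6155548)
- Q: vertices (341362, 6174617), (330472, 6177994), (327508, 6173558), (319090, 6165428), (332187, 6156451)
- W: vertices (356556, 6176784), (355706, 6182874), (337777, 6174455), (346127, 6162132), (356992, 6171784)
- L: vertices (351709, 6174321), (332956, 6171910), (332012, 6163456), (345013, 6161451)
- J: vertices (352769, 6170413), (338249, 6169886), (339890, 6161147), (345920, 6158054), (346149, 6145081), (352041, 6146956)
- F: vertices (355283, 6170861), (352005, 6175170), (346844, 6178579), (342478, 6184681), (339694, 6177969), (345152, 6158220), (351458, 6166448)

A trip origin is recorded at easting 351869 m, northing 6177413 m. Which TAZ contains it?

W

Cast a ray rightward from (351869, 6177413). For each polygon, the edges (by vertex number in listed order) whose endpoints lie on opposite sides of northing = 6177413, where each meets that height, and whether that is right or left of the point:
T: no edge straddles that height → 0 crossings.
Q: 1–2 at easting≈332345.6 (left), 2–3 at easting≈330083.8 (left) → 0 crossings.
W: 1–2 at easting≈356468.2 (right), 2–3 at easting≈344076.3 (left) → 1 crossing.
L: no edge straddles that height → 0 crossings.
J: no edge straddles that height → 0 crossings.
F: 2–3 at easting≈348609.2 (left), 5–6 at easting≈339847.7 (left) → 0 crossings.
Only W has an odd count, so the point is inside W.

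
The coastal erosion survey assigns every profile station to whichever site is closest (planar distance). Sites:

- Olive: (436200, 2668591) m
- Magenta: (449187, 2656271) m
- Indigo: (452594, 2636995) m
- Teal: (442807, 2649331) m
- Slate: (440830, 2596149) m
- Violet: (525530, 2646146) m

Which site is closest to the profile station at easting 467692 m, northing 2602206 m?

Squared distances to each site:
Olive: 5398714289.000; Magenta: 3265459250.000; Indigo: 1438224125.000; Teal: 2840028850.000; Slate: 758254293.000; Violet: 5275957844.000.
Minimum at Slate.

Slate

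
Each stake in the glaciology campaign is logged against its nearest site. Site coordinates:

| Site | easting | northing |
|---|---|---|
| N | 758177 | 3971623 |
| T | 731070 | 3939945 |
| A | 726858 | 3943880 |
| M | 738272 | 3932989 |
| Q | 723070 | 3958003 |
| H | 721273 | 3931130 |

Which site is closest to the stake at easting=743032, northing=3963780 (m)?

Squared distances to each site:
N: 290883674.000; T: 711196669.000; A: 657608276.000; M: 970743281.000; Q: 431855173.000; H: 1539476581.000.
Minimum at N.

N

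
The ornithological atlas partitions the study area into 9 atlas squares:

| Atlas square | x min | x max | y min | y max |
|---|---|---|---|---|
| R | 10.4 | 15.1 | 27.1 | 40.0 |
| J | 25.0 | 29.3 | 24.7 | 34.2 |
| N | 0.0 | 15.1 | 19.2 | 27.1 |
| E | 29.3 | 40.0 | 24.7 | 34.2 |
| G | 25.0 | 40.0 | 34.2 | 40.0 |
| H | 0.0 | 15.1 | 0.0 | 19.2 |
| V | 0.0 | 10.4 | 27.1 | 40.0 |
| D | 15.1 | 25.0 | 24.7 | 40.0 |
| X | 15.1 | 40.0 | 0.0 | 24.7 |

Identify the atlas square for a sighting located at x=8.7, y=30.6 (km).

V

The point has x = 8.7 and y = 30.6.
Only V satisfies 0.0 ≤ x ≤ 10.4 and 27.1 ≤ y ≤ 40.0.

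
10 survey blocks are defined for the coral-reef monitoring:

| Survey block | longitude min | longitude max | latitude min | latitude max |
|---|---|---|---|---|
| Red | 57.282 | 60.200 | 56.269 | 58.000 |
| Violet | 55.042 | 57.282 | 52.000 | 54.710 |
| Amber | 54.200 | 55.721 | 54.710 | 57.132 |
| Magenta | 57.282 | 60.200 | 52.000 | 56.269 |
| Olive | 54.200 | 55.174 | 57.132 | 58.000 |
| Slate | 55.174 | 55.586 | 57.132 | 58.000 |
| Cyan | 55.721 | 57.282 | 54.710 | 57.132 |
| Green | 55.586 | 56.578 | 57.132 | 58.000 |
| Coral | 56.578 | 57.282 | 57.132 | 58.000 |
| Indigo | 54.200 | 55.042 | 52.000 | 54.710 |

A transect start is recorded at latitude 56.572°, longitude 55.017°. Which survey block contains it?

The point has longitude = 55.017 and latitude = 56.572.
Only Amber satisfies 54.200 ≤ longitude ≤ 55.721 and 54.710 ≤ latitude ≤ 57.132.

Amber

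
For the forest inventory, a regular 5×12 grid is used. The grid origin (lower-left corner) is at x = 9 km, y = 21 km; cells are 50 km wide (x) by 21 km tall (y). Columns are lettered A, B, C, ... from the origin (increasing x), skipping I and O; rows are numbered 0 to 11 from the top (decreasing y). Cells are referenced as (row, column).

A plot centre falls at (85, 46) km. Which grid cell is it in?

Column index: ⌊(85 − 9) / 50⌋ = ⌊1.520⌋ = 1 → column B
Row offset from origin: ⌊(46 − 21) / 21⌋ = ⌊1.190⌋ = 1 → row 10 (counted from top)

(10, B)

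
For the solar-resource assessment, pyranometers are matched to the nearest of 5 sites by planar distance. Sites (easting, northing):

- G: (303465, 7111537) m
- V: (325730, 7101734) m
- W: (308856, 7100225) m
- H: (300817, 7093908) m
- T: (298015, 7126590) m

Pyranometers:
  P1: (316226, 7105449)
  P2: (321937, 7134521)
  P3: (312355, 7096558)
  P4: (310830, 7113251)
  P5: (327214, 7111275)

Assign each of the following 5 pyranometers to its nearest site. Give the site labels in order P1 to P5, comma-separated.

W, T, W, G, V

P1 → W (d²=81607076.00)
P2 → T (d²=635162845.00)
P3 → W (d²=25689890.00)
P4 → G (d²=57181021.00)
P5 → V (d²=93232937.00)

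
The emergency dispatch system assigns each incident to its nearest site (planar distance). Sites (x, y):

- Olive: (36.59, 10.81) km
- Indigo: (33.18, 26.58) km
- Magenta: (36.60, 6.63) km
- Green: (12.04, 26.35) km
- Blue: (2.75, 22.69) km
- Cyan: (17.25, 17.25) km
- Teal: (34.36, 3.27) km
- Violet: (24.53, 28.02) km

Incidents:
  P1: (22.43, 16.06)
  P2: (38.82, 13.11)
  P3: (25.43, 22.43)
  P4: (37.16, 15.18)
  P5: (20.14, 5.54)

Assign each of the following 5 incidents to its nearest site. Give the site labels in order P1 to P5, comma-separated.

Cyan, Olive, Violet, Olive, Cyan

P1 → Cyan (d²=28.25)
P2 → Olive (d²=10.26)
P3 → Violet (d²=32.06)
P4 → Olive (d²=19.42)
P5 → Cyan (d²=145.48)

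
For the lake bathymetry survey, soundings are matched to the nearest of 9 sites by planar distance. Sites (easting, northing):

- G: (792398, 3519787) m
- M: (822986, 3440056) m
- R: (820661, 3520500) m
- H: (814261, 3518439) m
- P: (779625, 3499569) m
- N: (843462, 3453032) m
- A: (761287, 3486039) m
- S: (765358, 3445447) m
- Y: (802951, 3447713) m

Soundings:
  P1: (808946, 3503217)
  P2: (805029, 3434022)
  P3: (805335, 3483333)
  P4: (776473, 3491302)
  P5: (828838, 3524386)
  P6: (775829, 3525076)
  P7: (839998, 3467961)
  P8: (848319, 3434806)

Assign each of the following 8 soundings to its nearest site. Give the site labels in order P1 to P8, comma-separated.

H, Y, P, P, R, G, N, N

P1 → H (d²=259958509.00)
P2 → Y (d²=191761565.00)
P3 → P (d²=924611796.00)
P4 → P (d²=78278393.00)
P5 → R (d²=81964325.00)
P6 → G (d²=302505282.00)
P7 → N (d²=234874337.00)
P8 → N (d²=355777525.00)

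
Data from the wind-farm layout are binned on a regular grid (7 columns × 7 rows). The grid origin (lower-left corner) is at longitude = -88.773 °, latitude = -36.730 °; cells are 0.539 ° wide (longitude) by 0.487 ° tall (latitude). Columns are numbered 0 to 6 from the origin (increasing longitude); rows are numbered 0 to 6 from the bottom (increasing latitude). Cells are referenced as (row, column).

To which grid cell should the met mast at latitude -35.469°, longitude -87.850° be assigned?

Column index: ⌊(-87.850 − -88.773) / 0.539⌋ = ⌊1.712⌋ = 1
Row offset from origin: ⌊(-35.469 − -36.730) / 0.487⌋ = ⌊2.589⌋ = 2 → row 2

(2, 1)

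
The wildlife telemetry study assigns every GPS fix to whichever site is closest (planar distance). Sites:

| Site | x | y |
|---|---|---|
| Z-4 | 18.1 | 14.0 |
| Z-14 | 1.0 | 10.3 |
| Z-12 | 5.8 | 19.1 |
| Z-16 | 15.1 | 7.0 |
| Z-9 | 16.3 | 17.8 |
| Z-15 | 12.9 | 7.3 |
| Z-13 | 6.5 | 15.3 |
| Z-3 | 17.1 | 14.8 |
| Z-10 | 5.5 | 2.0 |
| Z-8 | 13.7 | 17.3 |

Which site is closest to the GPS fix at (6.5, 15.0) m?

Z-13

Squared distances to each site:
Z-4: 135.560; Z-14: 52.340; Z-12: 17.300; Z-16: 137.960; Z-9: 103.880; Z-15: 100.250; Z-13: 0.090; Z-3: 112.400; Z-10: 170.000; Z-8: 57.130.
Minimum at Z-13.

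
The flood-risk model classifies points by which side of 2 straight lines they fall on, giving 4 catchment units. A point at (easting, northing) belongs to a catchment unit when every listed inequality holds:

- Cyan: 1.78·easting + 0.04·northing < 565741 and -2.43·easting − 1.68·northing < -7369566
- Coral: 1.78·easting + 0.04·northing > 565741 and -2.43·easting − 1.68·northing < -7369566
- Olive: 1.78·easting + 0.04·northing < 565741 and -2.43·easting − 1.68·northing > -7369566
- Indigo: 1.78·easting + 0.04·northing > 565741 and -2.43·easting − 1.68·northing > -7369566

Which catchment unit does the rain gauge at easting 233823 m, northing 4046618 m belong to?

1.78·233823 + 0.04·4046618 = 578069.660, which is > 565741
-2.43·233823 − 1.68·4046618 = -7366508.130, which is > -7369566
This sign pattern matches Indigo.

Indigo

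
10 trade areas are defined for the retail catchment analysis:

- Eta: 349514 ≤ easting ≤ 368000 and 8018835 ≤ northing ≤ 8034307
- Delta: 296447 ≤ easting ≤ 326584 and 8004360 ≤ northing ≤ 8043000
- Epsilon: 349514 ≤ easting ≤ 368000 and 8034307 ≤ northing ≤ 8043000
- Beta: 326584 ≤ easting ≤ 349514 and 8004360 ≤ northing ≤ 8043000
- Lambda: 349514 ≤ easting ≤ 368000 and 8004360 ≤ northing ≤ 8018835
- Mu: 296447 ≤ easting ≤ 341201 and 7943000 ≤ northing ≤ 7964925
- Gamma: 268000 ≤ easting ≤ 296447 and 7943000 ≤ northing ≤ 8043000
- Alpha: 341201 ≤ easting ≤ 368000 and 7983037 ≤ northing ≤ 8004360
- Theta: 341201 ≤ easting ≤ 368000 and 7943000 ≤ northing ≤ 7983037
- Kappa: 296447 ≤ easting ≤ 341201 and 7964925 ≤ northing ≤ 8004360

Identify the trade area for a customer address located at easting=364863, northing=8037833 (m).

Epsilon

The point has easting = 364863 and northing = 8037833.
Only Epsilon satisfies 349514 ≤ easting ≤ 368000 and 8034307 ≤ northing ≤ 8043000.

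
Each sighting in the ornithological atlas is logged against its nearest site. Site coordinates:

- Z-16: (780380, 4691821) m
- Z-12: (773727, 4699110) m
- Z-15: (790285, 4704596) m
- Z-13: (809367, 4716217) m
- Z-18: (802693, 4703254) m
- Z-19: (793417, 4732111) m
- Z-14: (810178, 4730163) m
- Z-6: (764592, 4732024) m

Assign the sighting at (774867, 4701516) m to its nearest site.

Squared distances to each site:
Z-16: 124386194.000; Z-12: 7088436.000; Z-15: 247201124.000; Z-13: 1406369401.000; Z-18: 777306920.000; Z-19: 1280156525.000; Z-14: 2067517330.000; Z-6: 1036313689.000.
Minimum at Z-12.

Z-12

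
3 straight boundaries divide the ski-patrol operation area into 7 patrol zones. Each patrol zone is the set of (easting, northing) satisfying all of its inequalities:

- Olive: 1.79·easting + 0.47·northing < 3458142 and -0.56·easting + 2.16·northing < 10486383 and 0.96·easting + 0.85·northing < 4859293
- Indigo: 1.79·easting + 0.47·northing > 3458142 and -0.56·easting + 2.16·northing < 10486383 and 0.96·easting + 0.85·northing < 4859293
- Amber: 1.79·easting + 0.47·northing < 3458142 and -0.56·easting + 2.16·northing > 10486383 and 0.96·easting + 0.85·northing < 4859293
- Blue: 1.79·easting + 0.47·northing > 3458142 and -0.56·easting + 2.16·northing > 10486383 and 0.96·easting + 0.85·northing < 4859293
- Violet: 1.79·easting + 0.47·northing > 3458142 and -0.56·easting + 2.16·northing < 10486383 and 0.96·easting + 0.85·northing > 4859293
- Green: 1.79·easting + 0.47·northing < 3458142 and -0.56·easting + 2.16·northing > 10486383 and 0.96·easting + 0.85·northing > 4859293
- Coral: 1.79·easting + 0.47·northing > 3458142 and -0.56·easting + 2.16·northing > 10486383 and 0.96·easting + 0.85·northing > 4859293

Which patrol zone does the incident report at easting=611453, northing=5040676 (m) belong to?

Coral

1.79·611453 + 0.47·5040676 = 3463618.590, which is > 3458142
-0.56·611453 + 2.16·5040676 = 10545446.480, which is > 10486383
0.96·611453 + 0.85·5040676 = 4871569.480, which is > 4859293
This sign pattern matches Coral.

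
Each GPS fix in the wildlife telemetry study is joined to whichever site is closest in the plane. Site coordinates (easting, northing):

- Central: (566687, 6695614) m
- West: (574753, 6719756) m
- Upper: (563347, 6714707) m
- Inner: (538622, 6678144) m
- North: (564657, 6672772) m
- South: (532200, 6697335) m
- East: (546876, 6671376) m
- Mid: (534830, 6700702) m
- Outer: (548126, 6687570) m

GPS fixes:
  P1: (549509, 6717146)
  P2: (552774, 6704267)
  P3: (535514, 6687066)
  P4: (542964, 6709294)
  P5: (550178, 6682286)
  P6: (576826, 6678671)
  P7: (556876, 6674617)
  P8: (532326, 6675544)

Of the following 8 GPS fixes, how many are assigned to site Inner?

P1 → Upper
P2 → Upper
P3 → Inner
P4 → Mid
P5 → Outer
P6 → North
P7 → North
P8 → Inner
2 of the 8 go to Inner.

2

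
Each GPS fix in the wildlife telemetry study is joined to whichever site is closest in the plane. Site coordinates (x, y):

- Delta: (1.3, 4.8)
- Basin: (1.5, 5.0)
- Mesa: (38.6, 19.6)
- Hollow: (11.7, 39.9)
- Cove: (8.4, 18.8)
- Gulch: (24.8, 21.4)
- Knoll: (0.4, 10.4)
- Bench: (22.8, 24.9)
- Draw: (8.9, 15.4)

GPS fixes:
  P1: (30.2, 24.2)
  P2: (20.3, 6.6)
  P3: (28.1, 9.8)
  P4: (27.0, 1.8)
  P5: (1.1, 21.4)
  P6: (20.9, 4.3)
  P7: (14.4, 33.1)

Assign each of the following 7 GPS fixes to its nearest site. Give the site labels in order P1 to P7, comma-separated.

P1 → Gulch (d²=37.00)
P2 → Draw (d²=207.40)
P3 → Gulch (d²=145.45)
P4 → Gulch (d²=389.00)
P5 → Cove (d²=60.05)
P6 → Draw (d²=267.21)
P7 → Hollow (d²=53.53)

Gulch, Draw, Gulch, Gulch, Cove, Draw, Hollow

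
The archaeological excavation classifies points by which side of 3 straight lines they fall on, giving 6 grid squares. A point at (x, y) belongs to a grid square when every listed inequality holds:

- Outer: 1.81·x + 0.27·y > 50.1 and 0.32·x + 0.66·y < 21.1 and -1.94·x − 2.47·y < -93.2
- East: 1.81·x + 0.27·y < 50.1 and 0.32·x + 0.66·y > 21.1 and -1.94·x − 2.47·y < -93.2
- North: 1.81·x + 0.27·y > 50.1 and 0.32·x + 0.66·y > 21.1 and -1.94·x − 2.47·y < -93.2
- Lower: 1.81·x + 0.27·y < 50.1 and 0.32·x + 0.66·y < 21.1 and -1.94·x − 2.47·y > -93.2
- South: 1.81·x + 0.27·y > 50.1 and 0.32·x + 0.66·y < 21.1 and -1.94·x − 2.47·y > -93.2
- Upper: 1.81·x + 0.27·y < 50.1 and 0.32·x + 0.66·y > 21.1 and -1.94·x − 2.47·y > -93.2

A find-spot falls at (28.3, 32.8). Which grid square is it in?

1.81·28.3 + 0.27·32.8 = 60.079, which is > 50.1
0.32·28.3 + 0.66·32.8 = 30.704, which is > 21.1
-1.94·28.3 − 2.47·32.8 = -135.918, which is < -93.2
This sign pattern matches North.

North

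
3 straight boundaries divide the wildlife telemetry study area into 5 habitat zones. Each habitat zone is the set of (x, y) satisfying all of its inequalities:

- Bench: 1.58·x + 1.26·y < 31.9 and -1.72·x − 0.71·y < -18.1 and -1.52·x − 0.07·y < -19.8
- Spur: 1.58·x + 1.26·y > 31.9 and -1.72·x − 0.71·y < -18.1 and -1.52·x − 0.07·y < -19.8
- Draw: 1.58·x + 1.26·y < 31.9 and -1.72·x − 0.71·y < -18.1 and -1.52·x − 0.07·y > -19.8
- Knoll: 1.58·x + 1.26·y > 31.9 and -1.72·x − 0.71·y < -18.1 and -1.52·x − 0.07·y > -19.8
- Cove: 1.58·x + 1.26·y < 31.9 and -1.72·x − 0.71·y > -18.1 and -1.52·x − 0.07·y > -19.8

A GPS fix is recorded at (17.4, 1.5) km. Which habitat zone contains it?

1.58·17.4 + 1.26·1.5 = 29.382, which is < 31.9
-1.72·17.4 − 0.71·1.5 = -30.993, which is < -18.1
-1.52·17.4 − 0.07·1.5 = -26.553, which is < -19.8
This sign pattern matches Bench.

Bench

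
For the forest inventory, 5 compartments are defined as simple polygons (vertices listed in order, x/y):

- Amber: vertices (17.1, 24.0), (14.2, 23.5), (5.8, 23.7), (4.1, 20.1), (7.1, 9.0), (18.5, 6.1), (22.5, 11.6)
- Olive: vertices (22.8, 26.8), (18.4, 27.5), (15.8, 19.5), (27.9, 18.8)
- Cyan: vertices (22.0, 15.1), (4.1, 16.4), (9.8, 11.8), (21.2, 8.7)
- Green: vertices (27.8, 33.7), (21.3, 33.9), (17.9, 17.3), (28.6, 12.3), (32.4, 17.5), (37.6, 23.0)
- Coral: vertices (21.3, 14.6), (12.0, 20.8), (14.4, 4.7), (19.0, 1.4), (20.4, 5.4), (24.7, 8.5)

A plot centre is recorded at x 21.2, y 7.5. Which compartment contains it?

Cast a ray rightward from (21.2, 7.5). For each polygon, the edges (by vertex number in listed order) whose endpoints lie on opposite sides of y = 7.5, where each meets that height, and whether that is right or left of the point:
Amber: 5–6 at x≈13.00 (left), 6–7 at x≈19.52 (left) → 0 crossings.
Olive: no edge straddles that height → 0 crossings.
Cyan: no edge straddles that height → 0 crossings.
Green: no edge straddles that height → 0 crossings.
Coral: 2–3 at x≈13.98 (left), 5–6 at x≈23.31 (right) → 1 crossing.
Only Coral has an odd count, so the point is inside Coral.

Coral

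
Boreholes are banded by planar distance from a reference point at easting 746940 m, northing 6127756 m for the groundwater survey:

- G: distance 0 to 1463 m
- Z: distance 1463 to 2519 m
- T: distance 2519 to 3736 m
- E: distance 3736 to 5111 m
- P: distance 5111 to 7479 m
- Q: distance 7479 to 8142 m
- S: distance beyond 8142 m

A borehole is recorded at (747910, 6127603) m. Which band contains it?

Distance = √((747910−746940)² + (6127603−6127756)²) = √(940900.000 + 23409.000) = 981.992 m.
0 ≤ 981.992 < 1463 → G.

G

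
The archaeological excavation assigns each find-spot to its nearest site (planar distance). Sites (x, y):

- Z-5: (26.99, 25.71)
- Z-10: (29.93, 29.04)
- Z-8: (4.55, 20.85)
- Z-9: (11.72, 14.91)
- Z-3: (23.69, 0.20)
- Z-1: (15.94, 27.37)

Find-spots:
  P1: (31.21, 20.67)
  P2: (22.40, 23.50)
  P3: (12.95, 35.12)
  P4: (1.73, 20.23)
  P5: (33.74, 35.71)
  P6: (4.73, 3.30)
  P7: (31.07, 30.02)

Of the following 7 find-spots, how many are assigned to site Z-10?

2

P1 → Z-5
P2 → Z-5
P3 → Z-1
P4 → Z-8
P5 → Z-10
P6 → Z-9
P7 → Z-10
2 of the 7 go to Z-10.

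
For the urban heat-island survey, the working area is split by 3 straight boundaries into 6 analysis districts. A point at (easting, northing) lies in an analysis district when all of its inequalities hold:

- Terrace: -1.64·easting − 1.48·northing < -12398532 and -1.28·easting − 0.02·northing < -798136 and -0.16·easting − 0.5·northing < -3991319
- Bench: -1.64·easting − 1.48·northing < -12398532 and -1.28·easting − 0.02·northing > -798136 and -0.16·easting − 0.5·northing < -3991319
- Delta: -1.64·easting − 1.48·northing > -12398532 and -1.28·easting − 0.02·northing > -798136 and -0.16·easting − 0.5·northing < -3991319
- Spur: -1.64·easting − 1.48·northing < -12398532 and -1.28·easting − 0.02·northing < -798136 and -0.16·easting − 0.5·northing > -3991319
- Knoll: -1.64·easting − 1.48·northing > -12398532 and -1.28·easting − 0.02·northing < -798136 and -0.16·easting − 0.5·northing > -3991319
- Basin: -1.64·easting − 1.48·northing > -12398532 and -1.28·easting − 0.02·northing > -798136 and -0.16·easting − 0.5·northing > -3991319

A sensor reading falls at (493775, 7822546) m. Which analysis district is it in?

Basin

-1.64·493775 − 1.48·7822546 = -12387159.080, which is > -12398532
-1.28·493775 − 0.02·7822546 = -788482.920, which is > -798136
-0.16·493775 − 0.5·7822546 = -3990277.000, which is > -3991319
This sign pattern matches Basin.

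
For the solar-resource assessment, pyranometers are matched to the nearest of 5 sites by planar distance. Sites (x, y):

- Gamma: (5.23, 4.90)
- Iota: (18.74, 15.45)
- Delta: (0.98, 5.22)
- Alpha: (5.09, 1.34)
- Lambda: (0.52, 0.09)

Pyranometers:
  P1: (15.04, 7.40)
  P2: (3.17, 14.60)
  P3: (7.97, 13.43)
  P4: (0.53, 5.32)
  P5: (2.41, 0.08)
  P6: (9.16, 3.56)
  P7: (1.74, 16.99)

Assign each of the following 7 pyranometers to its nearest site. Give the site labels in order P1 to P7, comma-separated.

P1 → Iota (d²=78.49)
P2 → Delta (d²=92.78)
P3 → Gamma (d²=80.27)
P4 → Delta (d²=0.21)
P5 → Lambda (d²=3.57)
P6 → Gamma (d²=17.24)
P7 → Delta (d²=139.11)

Iota, Delta, Gamma, Delta, Lambda, Gamma, Delta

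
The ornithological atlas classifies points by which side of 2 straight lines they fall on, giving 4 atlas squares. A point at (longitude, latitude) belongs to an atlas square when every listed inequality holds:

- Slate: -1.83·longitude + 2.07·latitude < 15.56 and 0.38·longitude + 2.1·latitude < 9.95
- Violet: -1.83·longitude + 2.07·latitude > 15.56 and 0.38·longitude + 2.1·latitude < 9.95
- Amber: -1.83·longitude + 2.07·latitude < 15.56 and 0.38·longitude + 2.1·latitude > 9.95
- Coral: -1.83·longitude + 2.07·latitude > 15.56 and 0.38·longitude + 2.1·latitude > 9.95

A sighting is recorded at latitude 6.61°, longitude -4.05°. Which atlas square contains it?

Coral

-1.83·-4.05 + 2.07·6.61 = 21.094, which is > 15.56
0.38·-4.05 + 2.1·6.61 = 12.342, which is > 9.95
This sign pattern matches Coral.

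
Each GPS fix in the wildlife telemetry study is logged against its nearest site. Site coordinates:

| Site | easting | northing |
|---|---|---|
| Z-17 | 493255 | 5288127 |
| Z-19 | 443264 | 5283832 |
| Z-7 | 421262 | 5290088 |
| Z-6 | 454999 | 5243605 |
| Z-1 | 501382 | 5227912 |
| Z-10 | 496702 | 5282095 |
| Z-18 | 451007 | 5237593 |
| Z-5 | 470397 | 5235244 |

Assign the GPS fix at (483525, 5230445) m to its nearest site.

Z-5

Squared distances to each site:
Z-17: 3421886024.000; Z-19: 4471119890.000; Z-7: 7433968618.000; Z-6: 986918276.000; Z-1: 325288538.000; Z-10: 2841355829.000; Z-18: 1108514228.000; Z-5: 195374785.000.
Minimum at Z-5.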